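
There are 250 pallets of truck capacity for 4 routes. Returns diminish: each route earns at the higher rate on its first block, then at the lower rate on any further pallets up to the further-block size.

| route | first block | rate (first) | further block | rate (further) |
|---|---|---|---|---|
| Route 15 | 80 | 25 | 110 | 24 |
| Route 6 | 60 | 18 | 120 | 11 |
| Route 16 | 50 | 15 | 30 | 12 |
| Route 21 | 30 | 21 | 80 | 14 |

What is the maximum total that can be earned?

5810

Rank every tier by rate: Route 15/first 25 > Route 15/second 24 > Route 21/first 21 > Route 6/first 18 > Route 16/first 15 > Route 21/second 14 > Route 16/second 12 > Route 6/second 11.
Fill Route 15 first block (80 at 25) — 170 left.
Fill Route 15 second block (110 at 24) — 60 left.
Fill Route 21 first block (30 at 21) — 30 left.
Route 6 first at 18: only 30 left, fill 30.
Total = 25×80 + 24×110 + 21×30 + 18×30 = 5810.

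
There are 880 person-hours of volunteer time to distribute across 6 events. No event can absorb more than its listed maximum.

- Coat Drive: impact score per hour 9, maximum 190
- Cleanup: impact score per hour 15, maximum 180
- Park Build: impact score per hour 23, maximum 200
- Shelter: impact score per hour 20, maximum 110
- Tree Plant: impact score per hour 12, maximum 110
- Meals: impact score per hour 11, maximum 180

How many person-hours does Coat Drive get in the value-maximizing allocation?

Highest impact score per hour first: Park Build 23 > Shelter 20 > Cleanup 15 > Tree Plant 12 > Meals 11 > Coat Drive 9.
Park Build: +200 to 200 (cap) → 680 left.
Shelter: +110 to 110 (cap) → 570 left.
Cleanup takes 180 to reach its cap of 180 → 390 left.
Give Tree Plant 110 to hit its cap of 110 → 280 left.
Meals: +180 to 180 (cap) → 100 left.
Coat Drive: +100 (room for 190) → 100. Pool exhausted.

100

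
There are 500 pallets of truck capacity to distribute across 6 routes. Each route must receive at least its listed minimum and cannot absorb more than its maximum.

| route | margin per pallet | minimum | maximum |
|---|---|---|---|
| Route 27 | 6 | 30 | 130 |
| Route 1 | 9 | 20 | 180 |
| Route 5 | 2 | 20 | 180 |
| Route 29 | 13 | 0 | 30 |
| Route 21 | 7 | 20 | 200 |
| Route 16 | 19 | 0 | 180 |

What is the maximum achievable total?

6070

Meeting every minimum uses 30+20+20+0+20+0 = 90 pallets, leaving 410.
Highest margin per pallet first: Route 16 19 > Route 29 13 > Route 1 9 > Route 21 7 > Route 27 6 > Route 5 2.
Give Route 16 180 more to hit its cap of 180 ; 230 left.
Route 29: +30 to 30 (cap) ; 200 left.
Route 1 takes 160 more to reach its cap of 180 ; 40 left.
Route 21 has room for 180 more but only 40 remain, so it gets 60.
Total = 6×30 + 9×180 + 2×20 + 13×30 + 7×60 + 19×180 = 6070.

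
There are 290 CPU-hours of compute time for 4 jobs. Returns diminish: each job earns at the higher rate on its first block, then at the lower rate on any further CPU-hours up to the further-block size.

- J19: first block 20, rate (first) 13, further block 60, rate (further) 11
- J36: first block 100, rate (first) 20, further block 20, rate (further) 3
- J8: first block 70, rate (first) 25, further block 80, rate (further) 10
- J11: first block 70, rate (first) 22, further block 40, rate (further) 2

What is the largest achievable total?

Order all 8 blocks by rate: J8/T1 25 > J11/T1 22 > J36/T1 20 > J19/T1 13 > J19/T2 11 > J8/T2 10 > J36/T2 3 > J11/T2 2.
Fill J8 T1 block (70 at 25) ; 220 left.
J11 T1 at 22: fill all 70 ; 150 left.
J36 T1 at 20: fill all 100 ; 50 left.
Fill J19 T1 block (20 at 13) ; 30 left.
J19/T2: +30 of 60 at 11; pool empty.
Total = 25×70 + 22×70 + 20×100 + 13×20 + 11×30 = 5880.

5880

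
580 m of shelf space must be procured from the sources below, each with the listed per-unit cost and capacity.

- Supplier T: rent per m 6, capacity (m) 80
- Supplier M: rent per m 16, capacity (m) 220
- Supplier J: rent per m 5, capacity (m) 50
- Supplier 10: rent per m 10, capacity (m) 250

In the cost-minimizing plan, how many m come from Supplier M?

Fill from the cheapest source first.
Take 50 from Supplier J at 5 → need 530 more.
Take 80 from Supplier T at 6 → need 450 more.
Take 250 from Supplier 10 at 10 → need 200 more.
Supplier M at 16: take 200 of its 220 → requirement met.

200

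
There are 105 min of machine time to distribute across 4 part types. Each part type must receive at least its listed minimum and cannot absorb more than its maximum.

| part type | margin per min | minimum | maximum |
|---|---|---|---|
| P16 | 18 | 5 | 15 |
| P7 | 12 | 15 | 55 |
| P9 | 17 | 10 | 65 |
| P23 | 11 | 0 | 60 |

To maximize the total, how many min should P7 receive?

Meeting every minimum uses 5+15+10+0 = 30 min, leaving 75.
Highest margin per min first: P16 18 > P9 17 > P7 12 > P23 11.
P16 takes 10 more to reach its cap of 15 — 65 left.
Give P9 55 more to hit its cap of 65 — 10 left.
P7: +10 (room for 40) → 25. Pool exhausted.

25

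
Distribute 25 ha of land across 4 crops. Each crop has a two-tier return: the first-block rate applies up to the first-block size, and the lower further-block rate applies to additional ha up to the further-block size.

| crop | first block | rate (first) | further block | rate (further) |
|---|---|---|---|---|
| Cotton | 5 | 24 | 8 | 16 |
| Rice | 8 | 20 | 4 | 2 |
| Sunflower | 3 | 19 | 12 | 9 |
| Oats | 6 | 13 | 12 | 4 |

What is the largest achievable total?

478

Rank every tier by rate: Cotton/T1 24 > Rice/T1 20 > Sunflower/T1 19 > Cotton/T2 16 > Oats/T1 13 > Sunflower/T2 9 > Oats/T2 4 > Rice/T2 2.
Cotton T1 at 24: fill all 5 ; 20 left.
Rice/T1 (20): +8 ; 12 left.
Sunflower T1 at 19: fill all 3 ; 9 left.
Cotton/T2 (16): +8 ; 1 left.
Oats/T1: +1 of 6 at 13; pool empty.
Total = 24×5 + 20×8 + 19×3 + 16×8 + 13×1 = 478.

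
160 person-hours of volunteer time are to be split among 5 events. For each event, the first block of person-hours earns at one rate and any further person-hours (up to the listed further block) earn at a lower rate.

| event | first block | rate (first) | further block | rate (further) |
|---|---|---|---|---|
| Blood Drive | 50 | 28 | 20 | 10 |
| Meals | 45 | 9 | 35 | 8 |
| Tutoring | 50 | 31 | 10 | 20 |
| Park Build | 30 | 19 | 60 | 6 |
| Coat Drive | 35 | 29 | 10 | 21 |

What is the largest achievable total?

4470

Rank every tier by rate: Tutoring/T1 31 > Coat Drive/T1 29 > Blood Drive/T1 28 > Coat Drive/T2 21 > Tutoring/T2 20 > Park Build/T1 19 > Blood Drive/T2 10 > Meals/T1 9 > Meals/T2 8 > Park Build/T2 6.
Tutoring T1 at 31: fill all 50 → 110 left.
Coat Drive/T1 (29): +35 → 75 left.
Blood Drive/T1 (28): +50 → 25 left.
Fill Coat Drive T2 block (10 at 21) → 15 left.
Tutoring T2 at 20: fill all 10 → 5 left.
5 remain; put them into Park Build T1 at 19.
Total = 31×50 + 29×35 + 28×50 + 21×10 + 20×10 + 19×5 = 4470.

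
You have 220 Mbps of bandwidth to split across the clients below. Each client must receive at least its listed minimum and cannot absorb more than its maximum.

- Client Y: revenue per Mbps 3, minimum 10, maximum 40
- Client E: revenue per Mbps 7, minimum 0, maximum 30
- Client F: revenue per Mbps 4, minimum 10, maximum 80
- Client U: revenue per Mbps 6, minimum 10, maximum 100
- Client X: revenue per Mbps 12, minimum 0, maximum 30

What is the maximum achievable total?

Meeting every minimum uses 10+0+10+10+0 = 30 Mbps, leaving 190.
Order the clients by revenue per Mbps: Client X 12 > Client E 7 > Client U 6 > Client F 4 > Client Y 3.
Client X takes 30 more to reach its cap of 30 → 160 left.
Client E: +30 to 30 (cap) → 130 left.
Give Client U 90 more to hit its cap of 100 → 40 left.
Client F has room for 70 more but only 40 remain, so it gets 50.
Total = 3×10 + 7×30 + 4×50 + 6×100 + 12×30 = 1400.

1400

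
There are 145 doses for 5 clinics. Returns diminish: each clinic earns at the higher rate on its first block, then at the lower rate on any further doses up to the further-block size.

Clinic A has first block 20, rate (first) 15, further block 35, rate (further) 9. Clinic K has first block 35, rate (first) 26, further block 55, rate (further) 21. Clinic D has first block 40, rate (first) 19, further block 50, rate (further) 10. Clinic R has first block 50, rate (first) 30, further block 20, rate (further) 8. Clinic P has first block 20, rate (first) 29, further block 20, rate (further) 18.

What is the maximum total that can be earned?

Rank every tier by rate: Clinic R/tier1 30 > Clinic P/tier1 29 > Clinic K/tier1 26 > Clinic K/tier2 21 > Clinic D/tier1 19 > Clinic P/tier2 18 > Clinic A/tier1 15 > Clinic D/tier2 10 > Clinic A/tier2 9 > Clinic R/tier2 8.
Clinic R/tier1 (30): +50 ; 95 left.
Clinic P/tier1 (29): +20 ; 75 left.
Clinic K tier1 at 26: fill all 35 ; 40 left.
40 remain; put them into Clinic K tier2 at 21.
Total = 30×50 + 29×20 + 26×35 + 21×40 = 3830.

3830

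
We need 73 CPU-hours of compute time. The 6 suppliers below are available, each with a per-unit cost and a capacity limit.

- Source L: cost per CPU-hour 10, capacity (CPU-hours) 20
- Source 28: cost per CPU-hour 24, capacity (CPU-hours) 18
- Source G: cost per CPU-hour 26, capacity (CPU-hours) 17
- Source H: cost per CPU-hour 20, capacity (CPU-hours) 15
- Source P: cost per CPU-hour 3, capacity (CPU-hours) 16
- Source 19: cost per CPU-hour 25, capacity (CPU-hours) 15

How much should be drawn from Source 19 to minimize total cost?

Fill from the cheapest supplier first.
Source P at 3: take all 16 CPU-hours ; 57 still needed.
Source L at 10: take all 20 CPU-hours ; 37 still needed.
Source H (20): use full 15 ; 22 CPU-hours to go.
Take 18 from Source 28 at 24 ; need 4 more.
Source 19 (25): take the remaining 4 ; done.
Source G: unused.

4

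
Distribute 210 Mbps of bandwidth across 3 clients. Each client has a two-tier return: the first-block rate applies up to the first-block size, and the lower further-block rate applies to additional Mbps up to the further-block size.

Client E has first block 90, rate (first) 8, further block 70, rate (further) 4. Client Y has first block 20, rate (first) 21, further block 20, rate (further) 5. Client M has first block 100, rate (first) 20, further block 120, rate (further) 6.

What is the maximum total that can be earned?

3140

Treat each block as its own option and order by rate: Client Y/tier1 21 > Client M/tier1 20 > Client E/tier1 8 > Client M/tier2 6 > Client Y/tier2 5 > Client E/tier2 4.
Client Y tier1 at 21: fill all 20 — 190 left.
Client M/tier1 (20): +100 — 90 left.
Client E/tier1 (8): +90 — 0 left.
Total = 21×20 + 20×100 + 8×90 = 3140.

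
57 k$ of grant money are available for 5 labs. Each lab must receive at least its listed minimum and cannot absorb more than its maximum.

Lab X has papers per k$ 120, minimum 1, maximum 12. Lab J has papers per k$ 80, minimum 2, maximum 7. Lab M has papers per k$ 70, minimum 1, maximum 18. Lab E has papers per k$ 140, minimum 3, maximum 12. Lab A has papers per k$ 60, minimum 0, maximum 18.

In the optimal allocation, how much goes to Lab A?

8

Meeting every minimum uses 1+2+1+3+0 = 7 k$, leaving 50.
Rank by papers per k$: Lab E 140 > Lab X 120 > Lab J 80 > Lab M 70 > Lab A 60.
Lab E: +9 to 12 (cap) — 41 left.
Lab X: +11 to 12 (cap) — 30 left.
Lab J takes 5 more to reach its cap of 7 — 25 left.
Lab M: +17 to 18 (cap) — 8 left.
Lab A has room for 18 more but only 8 remain, so it gets 8.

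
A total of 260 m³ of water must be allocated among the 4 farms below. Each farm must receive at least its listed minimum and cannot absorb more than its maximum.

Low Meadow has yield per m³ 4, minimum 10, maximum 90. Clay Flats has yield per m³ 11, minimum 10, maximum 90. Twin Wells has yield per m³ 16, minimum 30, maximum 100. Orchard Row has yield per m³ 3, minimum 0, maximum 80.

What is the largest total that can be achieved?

Meeting every minimum uses 10+10+30+0 = 50 m³, leaving 210.
Order the farms by yield per m³: Twin Wells 16 > Clay Flats 11 > Low Meadow 4 > Orchard Row 3.
Twin Wells: +70 to 100 (cap) ; 140 left.
Clay Flats: +80 to 90 (cap) ; 60 left.
Low Meadow: +60 (room for 80) → 70. Pool exhausted.
Total = 4×70 + 11×90 + 16×100 = 2870.

2870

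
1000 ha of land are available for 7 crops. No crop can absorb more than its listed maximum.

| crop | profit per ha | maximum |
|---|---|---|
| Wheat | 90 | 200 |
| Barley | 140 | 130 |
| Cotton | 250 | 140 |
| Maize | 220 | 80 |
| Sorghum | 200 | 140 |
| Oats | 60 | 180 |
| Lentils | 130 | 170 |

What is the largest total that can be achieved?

Order the crops by profit per ha: Cotton 250 > Maize 220 > Sorghum 200 > Barley 140 > Lentils 130 > Wheat 90 > Oats 60.
Cotton takes 140 to reach its cap of 140 ; 860 left.
Give Maize 80 to hit its cap of 80 ; 780 left.
Sorghum takes 140 to reach its cap of 140 ; 640 left.
Barley takes 130 to reach its cap of 130 ; 510 left.
Lentils: +170 to 170 (cap) ; 340 left.
Wheat takes 200 to reach its cap of 200 ; 140 left.
Oats: +140 (room for 180) → 140. Pool exhausted.
Total = 90×200 + 140×130 + 250×140 + 220×80 + 200×140 + 60×140 + 130×170 = 147300.

147300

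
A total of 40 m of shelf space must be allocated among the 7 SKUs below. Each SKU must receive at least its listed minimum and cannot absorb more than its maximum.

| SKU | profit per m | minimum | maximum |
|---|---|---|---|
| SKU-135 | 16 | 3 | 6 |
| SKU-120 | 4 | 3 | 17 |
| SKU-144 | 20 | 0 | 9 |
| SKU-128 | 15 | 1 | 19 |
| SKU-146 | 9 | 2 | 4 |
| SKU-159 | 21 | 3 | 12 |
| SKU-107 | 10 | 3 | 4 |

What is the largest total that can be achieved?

Meeting every minimum uses 3+3+0+1+2+3+3 = 15 m, leaving 25.
Order the SKUs by profit per m: SKU-159 21 > SKU-144 20 > SKU-135 16 > SKU-128 15 > SKU-107 10 > SKU-146 9 > SKU-120 4.
SKU-159: +9 to 12 (cap) ; 16 left.
SKU-144 takes 9 more to reach its cap of 9 ; 7 left.
Give SKU-135 3 more to hit its cap of 6 ; 4 left.
SKU-128: +4 (room for 18) → 5. Pool exhausted.
Total = 16×6 + 4×3 + 20×9 + 15×5 + 9×2 + 21×12 + 10×3 = 663.

663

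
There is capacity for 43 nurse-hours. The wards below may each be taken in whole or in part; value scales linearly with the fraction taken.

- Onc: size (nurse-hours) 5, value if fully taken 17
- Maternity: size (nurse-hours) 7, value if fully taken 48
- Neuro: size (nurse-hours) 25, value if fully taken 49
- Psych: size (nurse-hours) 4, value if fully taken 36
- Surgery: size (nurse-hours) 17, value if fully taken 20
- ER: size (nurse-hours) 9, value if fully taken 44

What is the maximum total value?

180.28

Rank by value-to-size ratio: Psych 36/4≈9, Maternity 48/7≈6.86, ER 44/9≈4.89, Onc 17/5≈3.4, Neuro 49/25≈1.96, Surgery 20/17≈1.18.
Take all of Psych (4 nurse-hours, value 36) ; 39 nurse-hours left.
Take all of Maternity (7 nurse-hours, value 48) ; 32 nurse-hours left.
ER: take in full, 9 nurse-hours for value 44 ; 23 left.
Onc: take in full, 5 nurse-hours for value 17 ; 18 left.
Only 18 nurse-hours remain; take 18/25 of Neuro for value 49×18/25 = 35.28.
Total value = 180.28.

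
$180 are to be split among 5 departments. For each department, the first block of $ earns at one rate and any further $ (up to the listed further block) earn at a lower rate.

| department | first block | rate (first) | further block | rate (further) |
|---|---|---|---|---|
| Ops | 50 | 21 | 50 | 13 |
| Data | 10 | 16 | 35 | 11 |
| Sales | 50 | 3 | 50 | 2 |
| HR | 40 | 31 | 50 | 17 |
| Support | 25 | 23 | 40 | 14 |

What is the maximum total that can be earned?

Rank every tier by rate: HR/T1 31 > Support/T1 23 > Ops/T1 21 > HR/T2 17 > Data/T1 16 > Support/T2 14 > Ops/T2 13 > Data/T2 11 > Sales/T1 3 > Sales/T2 2.
Fill HR T1 block (40 at 31) → 140 left.
Fill Support T1 block (25 at 23) → 115 left.
Ops/T1 (21): +50 → 65 left.
HR T2 at 17: fill all 50 → 15 left.
Data T1 at 16: fill all 10 → 5 left.
Support/T2: +5 of 40 at 14; pool empty.
Total = 31×40 + 23×25 + 21×50 + 17×50 + 16×10 + 14×5 = 3945.

3945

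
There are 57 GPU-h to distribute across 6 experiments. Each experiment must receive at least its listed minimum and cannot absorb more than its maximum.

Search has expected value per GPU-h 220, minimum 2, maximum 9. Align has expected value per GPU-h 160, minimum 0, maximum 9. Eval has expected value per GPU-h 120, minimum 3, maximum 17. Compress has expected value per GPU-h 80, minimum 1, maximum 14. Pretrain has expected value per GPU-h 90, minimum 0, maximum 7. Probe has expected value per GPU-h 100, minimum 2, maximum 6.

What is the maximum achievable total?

7410

Meeting every minimum uses 2+0+3+1+0+2 = 8 GPU-h, leaving 49.
Rank by expected value per GPU-h: Search 220 > Align 160 > Eval 120 > Probe 100 > Pretrain 90 > Compress 80.
Give Search 7 more to hit its cap of 9 ; 42 left.
Give Align 9 more to hit its cap of 9 ; 33 left.
Eval: +14 to 17 (cap) ; 19 left.
Probe takes 4 more to reach its cap of 6 ; 15 left.
Pretrain: +7 to 7 (cap) ; 8 left.
Compress: +8 (room for 13) → 9. Pool exhausted.
Total = 220×9 + 160×9 + 120×17 + 80×9 + 90×7 + 100×6 = 7410.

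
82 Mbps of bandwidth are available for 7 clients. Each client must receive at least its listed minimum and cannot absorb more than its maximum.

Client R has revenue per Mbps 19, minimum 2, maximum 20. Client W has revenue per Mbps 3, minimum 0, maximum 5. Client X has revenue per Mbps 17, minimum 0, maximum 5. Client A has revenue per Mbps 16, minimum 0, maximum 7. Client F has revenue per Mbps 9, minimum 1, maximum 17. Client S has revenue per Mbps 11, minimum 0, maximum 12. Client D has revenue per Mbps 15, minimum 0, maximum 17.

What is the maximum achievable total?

1129

Meeting every minimum uses 2+0+0+0+1+0+0 = 3 Mbps, leaving 79.
Order the clients by revenue per Mbps: Client R 19 > Client X 17 > Client A 16 > Client D 15 > Client S 11 > Client F 9 > Client W 3.
Give Client R 18 more to hit its cap of 20 → 61 left.
Give Client X 5 more to hit its cap of 5 → 56 left.
Give Client A 7 more to hit its cap of 7 → 49 left.
Client D: +17 to 17 (cap) → 32 left.
Give Client S 12 more to hit its cap of 12 → 20 left.
Give Client F 16 more to hit its cap of 17 → 4 left.
Client W: +4 (room for 5) → 4. Pool exhausted.
Total = 19×20 + 3×4 + 17×5 + 16×7 + 9×17 + 11×12 + 15×17 = 1129.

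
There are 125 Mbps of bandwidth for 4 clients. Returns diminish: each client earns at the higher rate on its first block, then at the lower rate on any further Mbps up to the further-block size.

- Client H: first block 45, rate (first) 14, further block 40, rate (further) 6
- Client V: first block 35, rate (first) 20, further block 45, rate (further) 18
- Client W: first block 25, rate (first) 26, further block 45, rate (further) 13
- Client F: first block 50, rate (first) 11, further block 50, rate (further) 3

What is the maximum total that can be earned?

Rank every tier by rate: Client W/tier1 26 > Client V/tier1 20 > Client V/tier2 18 > Client H/tier1 14 > Client W/tier2 13 > Client F/tier1 11 > Client H/tier2 6 > Client F/tier2 3.
Fill Client W tier1 block (25 at 26) ; 100 left.
Client V tier1 at 20: fill all 35 ; 65 left.
Client V tier2 at 18: fill all 45 ; 20 left.
20 remain; put them into Client H tier1 at 14.
Total = 26×25 + 20×35 + 18×45 + 14×20 = 2440.

2440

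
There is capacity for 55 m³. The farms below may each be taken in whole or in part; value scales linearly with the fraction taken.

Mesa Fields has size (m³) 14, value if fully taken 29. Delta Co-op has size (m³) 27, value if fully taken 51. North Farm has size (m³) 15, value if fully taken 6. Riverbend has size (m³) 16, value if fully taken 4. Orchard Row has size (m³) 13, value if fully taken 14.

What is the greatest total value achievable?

Best value per unit of size first: Mesa Fields 29/14≈2.07, Delta Co-op 51/27≈1.89, Orchard Row 14/13≈1.08, North Farm 6/15≈0.4, Riverbend 4/16≈0.25.
All 14 m³ of Mesa Fields fit (value 29) ; 41 remain.
Delta Co-op: take in full, 27 m³ for value 51 ; 14 left.
All 13 m³ of Orchard Row fit (value 14) ; 1 remain.
Only 1 m³ remain; take 1/15 of North Farm for value 6×1/15 = 0.4.
Total value = 94.4.

94.4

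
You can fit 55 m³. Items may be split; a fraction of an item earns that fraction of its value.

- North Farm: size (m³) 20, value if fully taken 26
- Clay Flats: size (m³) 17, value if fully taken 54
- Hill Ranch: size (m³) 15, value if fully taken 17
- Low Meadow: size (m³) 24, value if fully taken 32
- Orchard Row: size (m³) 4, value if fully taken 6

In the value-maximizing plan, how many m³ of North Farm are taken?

Best value per unit of size first: Clay Flats 54/17≈3.18, Orchard Row 6/4≈1.5, Low Meadow 32/24≈1.33, North Farm 26/20≈1.3, Hill Ranch 17/15≈1.13.
Take all of Clay Flats (17 m³, value 54) — 38 m³ left.
All 4 m³ of Orchard Row fit (value 6) — 34 remain.
Take all of Low Meadow (24 m³, value 32) — 10 m³ left.
Only 10 m³ remain; take 10/20 of North Farm for value 26×10/20 = 13.

10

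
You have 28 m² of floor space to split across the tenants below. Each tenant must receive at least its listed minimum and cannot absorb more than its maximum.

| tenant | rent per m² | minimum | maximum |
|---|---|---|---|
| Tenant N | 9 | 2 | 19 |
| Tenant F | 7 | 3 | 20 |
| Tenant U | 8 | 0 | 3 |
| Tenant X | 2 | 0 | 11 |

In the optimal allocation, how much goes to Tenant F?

6

Meeting every minimum uses 2+3+0+0 = 5 m², leaving 23.
Rank by rent per m²: Tenant N 9 > Tenant U 8 > Tenant F 7 > Tenant X 2.
Give Tenant N 17 more to hit its cap of 19 ; 6 left.
Tenant U takes 3 more to reach its cap of 3 ; 3 left.
Tenant F: +3 (room for 17) → 6. Pool exhausted.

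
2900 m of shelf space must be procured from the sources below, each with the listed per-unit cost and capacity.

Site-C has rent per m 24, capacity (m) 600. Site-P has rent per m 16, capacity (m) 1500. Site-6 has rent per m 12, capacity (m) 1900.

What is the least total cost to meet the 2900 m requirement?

38800

Cheapest first:
Take 1900 from Site-6 at 12 ; need 1000 more.
Site-P at 16: take 1000 of its 1500 ; requirement met.
Site-C: unused.
Cost = 1900×12 + 1000×16 = 38800.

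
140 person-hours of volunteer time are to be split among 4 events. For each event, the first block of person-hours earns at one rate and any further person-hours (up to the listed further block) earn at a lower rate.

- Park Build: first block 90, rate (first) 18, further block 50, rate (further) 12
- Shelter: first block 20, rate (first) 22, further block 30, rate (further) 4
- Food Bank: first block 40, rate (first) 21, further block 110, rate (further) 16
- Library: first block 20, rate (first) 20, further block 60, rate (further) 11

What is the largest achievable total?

2760

Order all 8 blocks by rate: Shelter/first 22 > Food Bank/first 21 > Library/first 20 > Park Build/first 18 > Food Bank/second 16 > Park Build/second 12 > Library/second 11 > Shelter/second 4.
Fill Shelter first block (20 at 22) ; 120 left.
Fill Food Bank first block (40 at 21) ; 80 left.
Library/first (20): +20 ; 60 left.
60 remain; put them into Park Build first at 18.
Total = 22×20 + 21×40 + 20×20 + 18×60 = 2760.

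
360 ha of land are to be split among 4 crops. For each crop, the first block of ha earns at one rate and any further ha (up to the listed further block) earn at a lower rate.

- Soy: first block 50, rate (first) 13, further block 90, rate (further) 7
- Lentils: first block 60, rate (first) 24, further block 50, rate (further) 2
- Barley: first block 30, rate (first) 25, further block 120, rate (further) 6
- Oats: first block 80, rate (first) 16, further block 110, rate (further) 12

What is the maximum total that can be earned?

5650

Treat each block as its own option and order by rate: Barley/T1 25 > Lentils/T1 24 > Oats/T1 16 > Soy/T1 13 > Oats/T2 12 > Soy/T2 7 > Barley/T2 6 > Lentils/T2 2.
Fill Barley T1 block (30 at 25) → 330 left.
Lentils/T1 (24): +60 → 270 left.
Oats T1 at 16: fill all 80 → 190 left.
Fill Soy T1 block (50 at 13) → 140 left.
Oats/T2 (12): +110 → 30 left.
30 remain; put them into Soy T2 at 7.
Total = 25×30 + 24×60 + 16×80 + 13×50 + 12×110 + 7×30 = 5650.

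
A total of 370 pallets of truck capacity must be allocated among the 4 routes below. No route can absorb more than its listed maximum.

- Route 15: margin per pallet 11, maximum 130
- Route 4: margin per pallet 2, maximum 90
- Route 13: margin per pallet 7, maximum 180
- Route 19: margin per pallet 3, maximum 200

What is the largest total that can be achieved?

2870

Highest margin per pallet first: Route 15 11 > Route 13 7 > Route 19 3 > Route 4 2.
Route 15 takes 130 to reach its cap of 130 → 240 left.
Route 13: +180 to 180 (cap) → 60 left.
Route 19 has room for 200 but only 60 remain, so it gets 60.
Total = 11×130 + 7×180 + 3×60 = 2870.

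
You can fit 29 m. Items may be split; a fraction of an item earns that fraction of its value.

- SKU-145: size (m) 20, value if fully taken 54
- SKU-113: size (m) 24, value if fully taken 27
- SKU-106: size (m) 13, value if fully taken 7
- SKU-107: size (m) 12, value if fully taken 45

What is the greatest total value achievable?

Best value per unit of size first: SKU-107 45/12≈3.75, SKU-145 54/20≈2.7, SKU-113 27/24≈1.12, SKU-106 7/13≈0.538.
All 12 m of SKU-107 fit (value 45) → 17 remain.
17 m left: a 17/20 share of SKU-145 gives 54×17/20 = 45.9.
Total value = 90.9.

90.9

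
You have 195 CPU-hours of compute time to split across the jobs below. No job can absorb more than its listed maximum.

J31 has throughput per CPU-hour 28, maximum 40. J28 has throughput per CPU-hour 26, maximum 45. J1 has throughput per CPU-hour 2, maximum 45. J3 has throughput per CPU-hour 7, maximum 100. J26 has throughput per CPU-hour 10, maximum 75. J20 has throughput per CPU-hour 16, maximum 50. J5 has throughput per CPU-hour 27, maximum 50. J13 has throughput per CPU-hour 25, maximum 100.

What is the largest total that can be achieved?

Highest throughput per CPU-hour first: J31 28 > J5 27 > J28 26 > J13 25 > J20 16 > J26 10 > J3 7 > J1 2.
Give J31 40 to hit its cap of 40 — 155 left.
J5 takes 50 to reach its cap of 50 — 105 left.
Give J28 45 to hit its cap of 45 — 60 left.
J13 has room for 100 but only 60 remain, so it gets 60.
Total = 28×40 + 26×45 + 27×50 + 25×60 = 5140.

5140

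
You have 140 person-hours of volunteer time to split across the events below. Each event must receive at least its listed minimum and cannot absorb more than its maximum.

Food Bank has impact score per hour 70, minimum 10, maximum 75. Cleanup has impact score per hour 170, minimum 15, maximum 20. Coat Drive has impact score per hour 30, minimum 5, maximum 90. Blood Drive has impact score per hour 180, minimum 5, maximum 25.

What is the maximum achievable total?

Meeting every minimum uses 10+15+5+5 = 35 person-hours, leaving 105.
Highest impact score per hour first: Blood Drive 180 > Cleanup 170 > Food Bank 70 > Coat Drive 30.
Blood Drive: +20 to 25 (cap) → 85 left.
Cleanup takes 5 more to reach its cap of 20 → 80 left.
Food Bank: +65 to 75 (cap) → 15 left.
Coat Drive has room for 85 more but only 15 remain, so it gets 20.
Total = 70×75 + 170×20 + 30×20 + 180×25 = 13750.

13750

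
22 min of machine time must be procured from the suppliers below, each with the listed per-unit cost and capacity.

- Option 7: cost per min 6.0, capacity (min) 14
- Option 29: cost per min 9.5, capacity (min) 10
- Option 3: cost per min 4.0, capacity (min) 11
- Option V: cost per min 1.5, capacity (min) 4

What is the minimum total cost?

Fill from the cheapest supplier first.
Option V at 1.5: take all 4 min → 18 still needed.
Option 3 at 4.0: take all 11 min → 7 still needed.
Take 7 from Option 7 at 6.0 to finish.
Option 29: unused.
Cost = 4×1.5 + 11×4.0 + 7×6.0 = 92.

92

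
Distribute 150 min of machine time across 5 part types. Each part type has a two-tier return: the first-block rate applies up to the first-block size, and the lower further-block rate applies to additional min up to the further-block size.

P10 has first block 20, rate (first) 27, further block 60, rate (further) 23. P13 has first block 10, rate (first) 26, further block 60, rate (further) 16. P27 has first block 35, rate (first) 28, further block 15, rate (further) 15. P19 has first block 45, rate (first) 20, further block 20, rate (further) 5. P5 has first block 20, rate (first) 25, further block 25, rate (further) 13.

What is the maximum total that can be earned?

Rank every tier by rate: P27/tier1 28 > P10/tier1 27 > P13/tier1 26 > P5/tier1 25 > P10/tier2 23 > P19/tier1 20 > P13/tier2 16 > P27/tier2 15 > P5/tier2 13 > P19/tier2 5.
P27/tier1 (28): +35 — 115 left.
Fill P10 tier1 block (20 at 27) — 95 left.
P13 tier1 at 26: fill all 10 — 85 left.
P5/tier1 (25): +20 — 65 left.
Fill P10 tier2 block (60 at 23) — 5 left.
P19/tier1: +5 of 45 at 20; pool empty.
Total = 28×35 + 27×20 + 26×10 + 25×20 + 23×60 + 20×5 = 3760.

3760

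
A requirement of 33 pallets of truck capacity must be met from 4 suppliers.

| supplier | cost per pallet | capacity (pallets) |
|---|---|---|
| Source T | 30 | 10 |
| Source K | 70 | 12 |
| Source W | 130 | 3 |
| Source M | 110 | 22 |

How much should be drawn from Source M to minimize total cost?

Cheapest first:
Take 10 from Source T at 30 ; need 23 more.
Take 12 from Source K at 70 ; need 11 more.
Take 11 from Source M at 110 to finish.
Source W: unused.

11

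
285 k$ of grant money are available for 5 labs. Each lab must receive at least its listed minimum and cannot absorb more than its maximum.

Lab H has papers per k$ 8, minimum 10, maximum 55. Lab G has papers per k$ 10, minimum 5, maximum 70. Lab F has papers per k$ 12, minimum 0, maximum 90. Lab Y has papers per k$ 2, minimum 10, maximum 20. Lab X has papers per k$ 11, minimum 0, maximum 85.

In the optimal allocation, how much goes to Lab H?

30

Meeting every minimum uses 10+5+0+10+0 = 25 k$, leaving 260.
Rank by papers per k$: Lab F 12 > Lab X 11 > Lab G 10 > Lab H 8 > Lab Y 2.
Lab F: +90 to 90 (cap) — 170 left.
Lab X: +85 to 85 (cap) — 85 left.
Give Lab G 65 more to hit its cap of 70 — 20 left.
Lab H has room for 45 more but only 20 remain, so it gets 30.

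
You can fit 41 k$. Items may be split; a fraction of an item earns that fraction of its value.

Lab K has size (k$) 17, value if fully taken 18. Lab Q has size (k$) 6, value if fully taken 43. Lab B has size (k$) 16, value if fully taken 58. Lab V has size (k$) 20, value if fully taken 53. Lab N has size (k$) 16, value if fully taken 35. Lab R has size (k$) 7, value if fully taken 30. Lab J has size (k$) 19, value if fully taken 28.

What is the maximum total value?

Sort by value density: Lab Q 43/6≈7.17, Lab R 30/7≈4.29, Lab B 58/16≈3.62, Lab V 53/20≈2.65, Lab N 35/16≈2.19, Lab J 28/19≈1.47, Lab K 18/17≈1.06.
Lab Q: take in full, 6 k$ for value 43 — 35 left.
Lab R: take in full, 7 k$ for value 30 — 28 left.
Lab B: take in full, 16 k$ for value 58 — 12 left.
Fill the last 12 k$ with part of Lab V: 12/20 of it earns 31.8.
Total value = 162.8.

162.8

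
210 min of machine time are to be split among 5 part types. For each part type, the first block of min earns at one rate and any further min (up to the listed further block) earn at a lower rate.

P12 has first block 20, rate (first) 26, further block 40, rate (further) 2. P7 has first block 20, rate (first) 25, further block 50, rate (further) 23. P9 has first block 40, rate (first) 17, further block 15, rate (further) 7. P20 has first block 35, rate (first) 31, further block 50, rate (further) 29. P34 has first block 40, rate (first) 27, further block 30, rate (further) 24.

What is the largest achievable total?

Treat each block as its own option and order by rate: P20/T1 31 > P20/T2 29 > P34/T1 27 > P12/T1 26 > P7/T1 25 > P34/T2 24 > P7/T2 23 > P9/T1 17 > P9/T2 7 > P12/T2 2.
Fill P20 T1 block (35 at 31) — 175 left.
P20/T2 (29): +50 — 125 left.
Fill P34 T1 block (40 at 27) — 85 left.
P12/T1 (26): +20 — 65 left.
P7 T1 at 25: fill all 20 — 45 left.
P34 T2 at 24: fill all 30 — 15 left.
P7 T2 at 23: only 15 left, fill 15.
Total = 31×35 + 29×50 + 27×40 + 26×20 + 25×20 + 24×30 + 23×15 = 5700.

5700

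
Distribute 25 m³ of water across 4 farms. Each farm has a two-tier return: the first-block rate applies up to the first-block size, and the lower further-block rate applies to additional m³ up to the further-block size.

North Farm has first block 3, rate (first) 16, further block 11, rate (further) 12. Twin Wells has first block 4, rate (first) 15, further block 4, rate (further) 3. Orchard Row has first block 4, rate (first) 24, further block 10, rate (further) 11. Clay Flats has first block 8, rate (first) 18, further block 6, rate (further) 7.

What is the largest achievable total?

420

Treat each block as its own option and order by rate: Orchard Row/tier1 24 > Clay Flats/tier1 18 > North Farm/tier1 16 > Twin Wells/tier1 15 > North Farm/tier2 12 > Orchard Row/tier2 11 > Clay Flats/tier2 7 > Twin Wells/tier2 3.
Orchard Row tier1 at 24: fill all 4 — 21 left.
Clay Flats/tier1 (18): +8 — 13 left.
North Farm tier1 at 16: fill all 3 — 10 left.
Twin Wells tier1 at 15: fill all 4 — 6 left.
North Farm tier2 at 12: only 6 left, fill 6.
Total = 24×4 + 18×8 + 16×3 + 15×4 + 12×6 = 420.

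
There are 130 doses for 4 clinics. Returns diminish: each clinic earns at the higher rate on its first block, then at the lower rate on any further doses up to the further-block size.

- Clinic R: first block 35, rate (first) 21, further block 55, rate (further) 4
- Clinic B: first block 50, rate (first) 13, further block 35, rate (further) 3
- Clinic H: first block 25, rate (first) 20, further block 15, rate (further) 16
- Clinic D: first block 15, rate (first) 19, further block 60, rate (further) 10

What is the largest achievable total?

2280

Rank every tier by rate: Clinic R/T1 21 > Clinic H/T1 20 > Clinic D/T1 19 > Clinic H/T2 16 > Clinic B/T1 13 > Clinic D/T2 10 > Clinic R/T2 4 > Clinic B/T2 3.
Clinic R T1 at 21: fill all 35 ; 95 left.
Fill Clinic H T1 block (25 at 20) ; 70 left.
Fill Clinic D T1 block (15 at 19) ; 55 left.
Clinic H T2 at 16: fill all 15 ; 40 left.
40 remain; put them into Clinic B T1 at 13.
Total = 21×35 + 20×25 + 19×15 + 16×15 + 13×40 = 2280.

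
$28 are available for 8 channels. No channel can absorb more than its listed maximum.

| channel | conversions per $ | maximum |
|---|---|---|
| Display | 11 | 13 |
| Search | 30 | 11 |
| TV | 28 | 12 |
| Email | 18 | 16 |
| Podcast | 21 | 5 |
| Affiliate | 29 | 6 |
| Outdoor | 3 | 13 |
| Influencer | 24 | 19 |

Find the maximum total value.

812

Order the channels by conversions per $: Search 30 > Affiliate 29 > TV 28 > Influencer 24 > Podcast 21 > Email 18 > Display 11 > Outdoor 3.
Search takes 11 to reach its cap of 11 — 17 left.
Affiliate: +6 to 6 (cap) — 11 left.
Only 11 left; TV takes them to reach 11.
Total = 30×11 + 28×11 + 29×6 = 812.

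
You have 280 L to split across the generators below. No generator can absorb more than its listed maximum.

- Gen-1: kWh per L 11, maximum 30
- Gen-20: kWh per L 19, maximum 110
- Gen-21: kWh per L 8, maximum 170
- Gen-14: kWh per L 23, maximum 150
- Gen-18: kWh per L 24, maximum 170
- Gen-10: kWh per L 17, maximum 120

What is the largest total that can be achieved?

6610

Order the generators by kWh per L: Gen-18 24 > Gen-14 23 > Gen-20 19 > Gen-10 17 > Gen-1 11 > Gen-21 8.
Gen-18: +170 to 170 (cap) → 110 left.
Gen-14: +110 (room for 150) → 110. Pool exhausted.
Total = 23×110 + 24×170 = 6610.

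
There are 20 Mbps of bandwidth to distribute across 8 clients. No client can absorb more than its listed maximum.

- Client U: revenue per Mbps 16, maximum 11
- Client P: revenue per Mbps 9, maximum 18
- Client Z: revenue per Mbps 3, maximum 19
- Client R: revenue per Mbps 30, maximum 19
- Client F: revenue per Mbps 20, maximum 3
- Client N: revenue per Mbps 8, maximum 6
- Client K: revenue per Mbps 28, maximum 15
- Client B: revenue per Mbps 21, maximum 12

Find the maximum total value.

Highest revenue per Mbps first: Client R 30 > Client K 28 > Client B 21 > Client F 20 > Client U 16 > Client P 9 > Client N 8 > Client Z 3.
Give Client R 19 to hit its cap of 19 → 1 left.
Client K has room for 15 but only 1 remain, so it gets 1.
Total = 30×19 + 28×1 = 598.

598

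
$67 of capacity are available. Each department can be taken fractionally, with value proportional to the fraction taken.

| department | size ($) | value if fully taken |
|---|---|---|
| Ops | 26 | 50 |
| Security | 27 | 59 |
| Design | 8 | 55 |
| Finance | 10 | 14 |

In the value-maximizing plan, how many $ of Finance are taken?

Sort by value density: Design 55/8≈6.88, Security 59/27≈2.19, Ops 50/26≈1.92, Finance 14/10≈1.4.
Design: take in full, 8 $ for value 55 — 59 left.
Security: take in full, 27 $ for value 59 — 32 left.
All 26 $ of Ops fit (value 50) — 6 remain.
Fill the last 6 $ with part of Finance: 6/10 of it earns 8.4.

6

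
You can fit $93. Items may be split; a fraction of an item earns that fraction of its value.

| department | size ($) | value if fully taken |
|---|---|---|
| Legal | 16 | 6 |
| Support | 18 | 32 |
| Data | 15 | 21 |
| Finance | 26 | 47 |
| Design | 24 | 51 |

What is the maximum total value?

154.75

Sort by value density: Design 51/24≈2.12, Finance 47/26≈1.81, Support 32/18≈1.78, Data 21/15≈1.4, Legal 6/16≈0.375.
Take all of Design (24 $, value 51) ; 69 $ left.
Take all of Finance (26 $, value 47) ; 43 $ left.
All 18 $ of Support fit (value 32) ; 25 remain.
All 15 $ of Data fit (value 21) ; 10 remain.
Only 10 $ remain; take 10/16 of Legal for value 6×10/16 = 3.75.
Total value = 154.75.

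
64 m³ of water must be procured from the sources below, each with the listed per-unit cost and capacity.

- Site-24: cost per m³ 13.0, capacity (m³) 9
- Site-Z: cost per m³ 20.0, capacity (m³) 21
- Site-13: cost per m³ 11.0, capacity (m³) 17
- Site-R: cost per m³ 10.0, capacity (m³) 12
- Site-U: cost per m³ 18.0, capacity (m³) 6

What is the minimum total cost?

Fill from the cheapest source first.
Site-R (10.0): use full 12 → 52 m³ to go.
Take 17 from Site-13 at 11.0 → need 35 more.
Site-24 at 13.0: take all 9 m³ → 26 still needed.
Take 6 from Site-U at 18.0 → need 20 more.
Site-Z (20.0): take the remaining 20 → done.
Cost = 12×10.0 + 17×11.0 + 9×13.0 + 6×18.0 + 20×20.0 = 932.

932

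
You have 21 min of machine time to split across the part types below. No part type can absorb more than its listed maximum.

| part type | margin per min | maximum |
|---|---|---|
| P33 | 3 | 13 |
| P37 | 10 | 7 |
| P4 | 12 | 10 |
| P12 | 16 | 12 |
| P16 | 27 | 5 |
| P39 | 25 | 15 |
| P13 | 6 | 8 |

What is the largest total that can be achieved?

Rank by margin per min: P16 27 > P39 25 > P12 16 > P4 12 > P37 10 > P13 6 > P33 3.
P16 takes 5 to reach its cap of 5 → 16 left.
Give P39 15 to hit its cap of 15 → 1 left.
Only 1 left; P12 takes them to reach 1.
Total = 16×1 + 27×5 + 25×15 = 526.

526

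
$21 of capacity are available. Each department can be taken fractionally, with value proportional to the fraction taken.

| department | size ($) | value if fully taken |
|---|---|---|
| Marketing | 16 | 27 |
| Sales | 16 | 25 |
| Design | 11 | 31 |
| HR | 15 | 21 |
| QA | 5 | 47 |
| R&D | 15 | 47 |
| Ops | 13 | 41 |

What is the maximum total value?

Best value per unit of size first: QA 47/5≈9.4, Ops 41/13≈3.15, R&D 47/15≈3.13, Design 31/11≈2.82, Marketing 27/16≈1.69, Sales 25/16≈1.56, HR 21/15≈1.4.
Take all of QA (5 $, value 47) — 16 $ left.
Ops: take in full, 13 $ for value 41 — 3 left.
3 $ left: a 3/15 share of R&D gives 47×3/15 = 9.4.
Total value = 97.4.

97.4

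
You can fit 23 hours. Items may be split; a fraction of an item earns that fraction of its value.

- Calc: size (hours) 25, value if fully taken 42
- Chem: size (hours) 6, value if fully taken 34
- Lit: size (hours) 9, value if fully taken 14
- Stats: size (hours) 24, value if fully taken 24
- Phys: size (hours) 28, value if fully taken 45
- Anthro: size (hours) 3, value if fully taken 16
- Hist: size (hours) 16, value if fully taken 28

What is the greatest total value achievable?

74.5

Best value per unit of size first: Chem 34/6≈5.67, Anthro 16/3≈5.33, Hist 28/16≈1.75, Calc 42/25≈1.68, Phys 45/28≈1.61, Lit 14/9≈1.56, Stats 24/24≈1.
Take all of Chem (6 hours, value 34) — 17 hours left.
Take all of Anthro (3 hours, value 16) — 14 hours left.
Fill the last 14 hours with part of Hist: 14/16 of it earns 24.5.
Total value = 74.5.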